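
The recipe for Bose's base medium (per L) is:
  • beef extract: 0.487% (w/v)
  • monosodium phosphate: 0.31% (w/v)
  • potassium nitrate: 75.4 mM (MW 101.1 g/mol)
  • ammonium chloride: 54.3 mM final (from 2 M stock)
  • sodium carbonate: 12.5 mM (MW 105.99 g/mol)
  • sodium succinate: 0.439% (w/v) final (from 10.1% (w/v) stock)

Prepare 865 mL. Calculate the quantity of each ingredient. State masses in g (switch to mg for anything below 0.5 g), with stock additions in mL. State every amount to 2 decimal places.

Working volume: 865 mL = 0.865 L.
beef extract: 0.487% w/v = 4.87 g/L → 4.87 × 0.865 L = 4.21 g
monosodium phosphate: 0.31% w/v = 3.1 g/L → 3.1 × 0.865 L = 2.68 g
potassium nitrate: 75.4 mmol/L × 101.1 g/mol × 0.865 L ÷ 1000 = 6.59 g
ammonium chloride: dilute stock: 54.3 mM × 865 mL ÷ 2000 mM = 23.48 mL
sodium carbonate: 12.5 mmol/L × 105.99 g/mol × 0.865 L ÷ 1000 = 1.15 g
sodium succinate: C1V1 = C2V2 → 0.439% ÷ 10.1% × 865 mL = 37.60 mL

beef extract 4.21 g; monosodium phosphate 2.68 g; potassium nitrate 6.59 g; ammonium chloride 23.48 mL; sodium carbonate 1.15 g; sodium succinate 37.60 mL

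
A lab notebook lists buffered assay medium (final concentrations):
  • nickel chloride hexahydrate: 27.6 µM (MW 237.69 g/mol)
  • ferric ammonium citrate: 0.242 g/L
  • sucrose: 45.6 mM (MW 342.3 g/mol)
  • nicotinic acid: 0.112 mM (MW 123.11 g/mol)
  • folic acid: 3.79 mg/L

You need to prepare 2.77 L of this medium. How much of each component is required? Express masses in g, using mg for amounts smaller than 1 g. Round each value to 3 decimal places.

nickel chloride hexahydrate 18.172 mg; ferric ammonium citrate 670.340 mg; sucrose 43.237 g; nicotinic acid 38.194 mg; folic acid 10.498 mg

Working volume: 2.77 L.
nickel chloride hexahydrate: 27.6 µmol/L × 237.69 g/mol × 2.77 L ÷ 1000 = 18.172 mg
ferric ammonium citrate: 0.242 g/L × 2.77 L = 0.67034 g = 670.340 mg
sucrose: 45.6 mmol/L × 342.3 g/mol × 2.77 L ÷ 1000 = 43.237 g
nicotinic acid: 0.112 mmol/L × 123.11 mg/mmol × 2.77 L = 38.194 mg
folic acid: 3.79 mg/L × 2.77 L = 10.498 mg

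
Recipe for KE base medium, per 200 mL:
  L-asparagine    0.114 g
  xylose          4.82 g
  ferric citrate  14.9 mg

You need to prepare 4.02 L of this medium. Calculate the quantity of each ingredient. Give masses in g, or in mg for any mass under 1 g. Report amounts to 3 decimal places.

Scale factor = 4020 mL / 200 mL = 20.1.
L-asparagine: 0.114 g × (4020 mL / 200 mL) = 2.291 g
xylose: 4.82 g × (4020 mL / 200 mL) = 96.882 g
ferric citrate: 14.9 mg × (4020 mL / 200 mL) = 299.490 mg

L-asparagine 2.291 g; xylose 96.882 g; ferric citrate 299.490 mg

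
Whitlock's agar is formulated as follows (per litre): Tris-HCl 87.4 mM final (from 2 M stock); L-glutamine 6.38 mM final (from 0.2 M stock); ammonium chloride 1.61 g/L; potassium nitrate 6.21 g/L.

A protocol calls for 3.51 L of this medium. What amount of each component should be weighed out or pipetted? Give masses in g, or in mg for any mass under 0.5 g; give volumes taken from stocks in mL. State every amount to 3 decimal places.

Tris-HCl 153.387 mL; L-glutamine 111.969 mL; ammonium chloride 5.651 g; potassium nitrate 21.797 g

Scale factor relative to 1 L: 3.51.
Tris-HCl: V = C2·V2/C1 = 87.4 mM × 3510 mL ÷ 2000 mM = 153.387 mL
L-glutamine: dilute stock: 6.38 mM × 3510 mL ÷ 200 mM = 111.969 mL
ammonium chloride: 1.61 g/L × 3.51 L = 5.651 g
potassium nitrate: 6.21 g/L × 3.51 L = 21.797 g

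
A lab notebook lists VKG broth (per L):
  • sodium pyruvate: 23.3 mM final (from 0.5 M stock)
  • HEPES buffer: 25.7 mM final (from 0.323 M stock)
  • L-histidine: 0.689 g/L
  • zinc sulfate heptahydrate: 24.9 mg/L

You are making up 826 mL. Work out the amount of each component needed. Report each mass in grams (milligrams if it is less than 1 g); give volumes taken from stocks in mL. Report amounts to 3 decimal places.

Scale factor relative to 1 L: 0.826.
sodium pyruvate: dilute stock: 23.3 mM × 826 mL ÷ 500 mM = 38.492 mL
HEPES buffer: C1V1 = C2V2 → 25.7 mM × 826 mL ÷ 323 mM = 65.722 mL
L-histidine: 0.689 g/L × 0.826 L = 0.569114 g = 569.114 mg
zinc sulfate heptahydrate: 24.9 mg/L × 0.826 L = 20.567 mg

sodium pyruvate 38.492 mL; HEPES buffer 65.722 mL; L-histidine 569.114 mg; zinc sulfate heptahydrate 20.567 mg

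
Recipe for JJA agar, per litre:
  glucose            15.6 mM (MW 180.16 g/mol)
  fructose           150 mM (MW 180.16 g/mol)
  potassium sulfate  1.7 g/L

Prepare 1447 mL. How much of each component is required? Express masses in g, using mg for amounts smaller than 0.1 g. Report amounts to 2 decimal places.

Working volume: 1447 mL = 1.447 L.
glucose: 15.6 mmol/L × 180.16 g/mol × 1.447 L ÷ 1000 = 4.07 g
fructose: 150 mmol/L × 180.16 g/mol × 1.447 L ÷ 1000 = 39.10 g
potassium sulfate: 1.7 g/L × 1.447 L = 2.46 g

glucose 4.07 g; fructose 39.10 g; potassium sulfate 2.46 g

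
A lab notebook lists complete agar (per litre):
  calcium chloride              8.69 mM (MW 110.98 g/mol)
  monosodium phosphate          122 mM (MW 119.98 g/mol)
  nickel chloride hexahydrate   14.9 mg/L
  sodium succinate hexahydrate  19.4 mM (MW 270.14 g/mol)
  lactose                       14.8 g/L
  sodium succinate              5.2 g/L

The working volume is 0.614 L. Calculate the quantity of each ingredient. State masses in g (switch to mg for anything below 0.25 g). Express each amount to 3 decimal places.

calcium chloride 0.592 g; monosodium phosphate 8.987 g; nickel chloride hexahydrate 9.149 mg; sodium succinate hexahydrate 3.218 g; lactose 9.087 g; sodium succinate 3.193 g

Scale factor relative to 1 L: 0.614.
calcium chloride: 8.69 mmol/L × 110.98 g/mol × 0.614 L ÷ 1000 = 0.592 g
monosodium phosphate: 122 mmol/L × 119.98 g/mol × 0.614 L ÷ 1000 = 8.987 g
nickel chloride hexahydrate: 14.9 mg/L × 0.614 L = 9.149 mg
sodium succinate hexahydrate: 19.4 mmol/L × 270.14 g/mol × 0.614 L ÷ 1000 = 3.218 g
lactose: 14.8 g/L × 0.614 L = 9.087 g
sodium succinate: 5.2 g/L × 0.614 L = 3.193 g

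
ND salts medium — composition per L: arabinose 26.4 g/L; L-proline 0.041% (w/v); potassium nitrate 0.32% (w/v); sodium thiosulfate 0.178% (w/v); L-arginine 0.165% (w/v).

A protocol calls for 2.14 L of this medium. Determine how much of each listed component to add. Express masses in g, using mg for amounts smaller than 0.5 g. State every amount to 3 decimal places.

arabinose 56.496 g; L-proline 0.877 g; potassium nitrate 6.848 g; sodium thiosulfate 3.809 g; L-arginine 3.531 g

Scale factor relative to 1 L: 2.14.
arabinose: 26.4 g/L × 2.14 L = 56.496 g
L-proline: 0.041 g per 100 mL × 2140 mL ÷ 100 = 0.877 g
potassium nitrate: 0.32 g per 100 mL × 2140 mL ÷ 100 = 6.848 g
sodium thiosulfate: 0.178% w/v = 1.78 g/L → 1.78 × 2.14 L = 3.809 g
L-arginine: 0.165 g per 100 mL × 2140 mL ÷ 100 = 3.531 g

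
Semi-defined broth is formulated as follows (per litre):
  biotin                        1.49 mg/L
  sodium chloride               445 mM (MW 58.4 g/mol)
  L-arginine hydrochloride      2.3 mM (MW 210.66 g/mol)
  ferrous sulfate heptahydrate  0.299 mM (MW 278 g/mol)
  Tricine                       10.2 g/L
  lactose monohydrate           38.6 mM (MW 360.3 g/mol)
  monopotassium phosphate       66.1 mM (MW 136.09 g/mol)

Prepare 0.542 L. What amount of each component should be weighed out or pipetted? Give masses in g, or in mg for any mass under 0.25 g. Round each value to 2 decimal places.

biotin 0.81 mg; sodium chloride 14.09 g; L-arginine hydrochloride 0.26 g; ferrous sulfate heptahydrate 45.05 mg; Tricine 5.53 g; lactose monohydrate 7.54 g; monopotassium phosphate 4.88 g

Working volume: 0.542 L.
biotin: 1.49 mg/L × 0.542 L = 0.81 mg
sodium chloride: 445 mmol/L × 58.4 g/mol × 0.542 L ÷ 1000 = 14.09 g
L-arginine hydrochloride: 2.3 mmol/L × 210.66 g/mol × 0.542 L ÷ 1000 = 0.26 g
ferrous sulfate heptahydrate: 0.299 mmol/L × 278 mg/mmol × 0.542 L = 45.05 mg
Tricine: 10.2 g/L × 0.542 L = 5.53 g
lactose monohydrate: 38.6 mmol/L × 360.3 g/mol × 0.542 L ÷ 1000 = 7.54 g
monopotassium phosphate: 66.1 mmol/L × 136.09 g/mol × 0.542 L ÷ 1000 = 4.88 g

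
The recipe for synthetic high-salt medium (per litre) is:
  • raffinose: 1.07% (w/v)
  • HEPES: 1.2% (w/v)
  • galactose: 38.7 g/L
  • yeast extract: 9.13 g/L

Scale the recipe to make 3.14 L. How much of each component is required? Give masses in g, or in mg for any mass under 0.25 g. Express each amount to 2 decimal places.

raffinose 33.60 g; HEPES 37.68 g; galactose 121.52 g; yeast extract 28.67 g

Scale factor relative to 1 L: 3.14.
raffinose: 1.07 g per 100 mL × 3140 mL ÷ 100 = 33.60 g
HEPES: 1.2 g per 100 mL × 3140 mL ÷ 100 = 37.68 g
galactose: 38.7 g/L × 3.14 L = 121.52 g
yeast extract: 9.13 g/L × 3.14 L = 28.67 g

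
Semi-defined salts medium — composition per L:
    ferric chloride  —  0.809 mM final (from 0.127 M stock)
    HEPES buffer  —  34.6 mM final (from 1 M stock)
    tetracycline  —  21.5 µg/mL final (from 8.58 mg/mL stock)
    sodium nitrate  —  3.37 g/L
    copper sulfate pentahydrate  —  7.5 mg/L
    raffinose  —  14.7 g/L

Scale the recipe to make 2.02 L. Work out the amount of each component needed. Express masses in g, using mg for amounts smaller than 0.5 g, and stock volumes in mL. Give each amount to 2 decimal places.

ferric chloride 12.87 mL; HEPES buffer 69.89 mL; tetracycline 5.06 mL; sodium nitrate 6.81 g; copper sulfate pentahydrate 15.15 mg; raffinose 29.69 g

Scale factor relative to 1 L: 2.02.
ferric chloride: dilute stock: 0.809 mM × 2020 mL ÷ 127 mM = 12.87 mL
HEPES buffer: C1V1 = C2V2 → 34.6 mM × 2020 mL ÷ 1000 mM = 69.89 mL
tetracycline: V = C2·V2/C1 = 21.5 µg/mL × 2020 mL ÷ 8580 µg/mL = 5.06 mL
sodium nitrate: 3.37 g/L × 2.02 L = 6.81 g
copper sulfate pentahydrate: 7.5 mg/L × 2.02 L = 15.15 mg
raffinose: 14.7 g/L × 2.02 L = 29.69 g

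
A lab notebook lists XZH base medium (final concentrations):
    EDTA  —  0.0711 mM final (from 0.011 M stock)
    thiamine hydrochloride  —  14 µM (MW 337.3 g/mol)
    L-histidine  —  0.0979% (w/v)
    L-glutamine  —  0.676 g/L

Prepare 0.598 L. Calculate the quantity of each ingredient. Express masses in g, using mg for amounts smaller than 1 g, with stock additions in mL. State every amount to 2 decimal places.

EDTA 3.87 mL; thiamine hydrochloride 2.82 mg; L-histidine 585.44 mg; L-glutamine 404.25 mg

Scale factor relative to 1 L: 0.598.
EDTA: V = C2·V2/C1 = 0.0711 mM × 598 mL ÷ 11 mM = 3.87 mL
thiamine hydrochloride: 14 µmol/L × 337.3 g/mol × 0.598 L ÷ 1000 = 2.82 mg
L-histidine: 0.0979% w/v = 0.979 g/L → 0.979 × 0.598 L = 0.585442 g = 585.44 mg
L-glutamine: 0.676 g/L × 0.598 L = 0.404248 g = 404.25 mg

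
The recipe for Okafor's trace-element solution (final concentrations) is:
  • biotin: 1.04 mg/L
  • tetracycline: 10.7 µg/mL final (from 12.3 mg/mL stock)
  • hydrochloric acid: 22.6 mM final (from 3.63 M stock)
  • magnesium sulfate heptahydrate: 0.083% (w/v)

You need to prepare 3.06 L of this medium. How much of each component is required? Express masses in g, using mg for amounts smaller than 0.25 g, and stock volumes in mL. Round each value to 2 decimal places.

Working volume: 3.06 L.
biotin: 1.04 mg/L × 3.06 L = 3.18 mg
tetracycline: dilute stock: 10.7 µg/mL × 3060 mL ÷ 12300 µg/mL = 2.66 mL
hydrochloric acid: V = C2·V2/C1 = 22.6 mM × 3060 mL ÷ 3630 mM = 19.05 mL
magnesium sulfate heptahydrate: 0.083% w/v = 0.83 g/L → 0.83 × 3.06 L = 2.54 g

biotin 3.18 mg; tetracycline 2.66 mL; hydrochloric acid 19.05 mL; magnesium sulfate heptahydrate 2.54 g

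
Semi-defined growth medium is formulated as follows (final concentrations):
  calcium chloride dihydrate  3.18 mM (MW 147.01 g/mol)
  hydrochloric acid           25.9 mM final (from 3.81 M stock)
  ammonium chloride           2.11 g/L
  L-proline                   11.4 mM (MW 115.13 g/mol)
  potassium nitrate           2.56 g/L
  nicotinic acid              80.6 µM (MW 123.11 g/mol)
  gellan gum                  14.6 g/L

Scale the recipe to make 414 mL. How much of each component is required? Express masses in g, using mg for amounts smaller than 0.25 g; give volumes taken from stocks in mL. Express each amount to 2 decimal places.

calcium chloride dihydrate 193.54 mg; hydrochloric acid 2.81 mL; ammonium chloride 0.87 g; L-proline 0.54 g; potassium nitrate 1.06 g; nicotinic acid 4.11 mg; gellan gum 6.04 g

Target volume = 414 mL = 0.414 L.
calcium chloride dihydrate: 3.18 mmol/L × 147.01 mg/mmol × 0.414 L = 193.54 mg
hydrochloric acid: V = C2·V2/C1 = 25.9 mM × 414 mL ÷ 3810 mM = 2.81 mL
ammonium chloride: 2.11 g/L × 0.414 L = 0.87 g
L-proline: 11.4 mmol/L × 115.13 g/mol × 0.414 L ÷ 1000 = 0.54 g
potassium nitrate: 2.56 g/L × 0.414 L = 1.06 g
nicotinic acid: 80.6 µmol/L × 123.11 g/mol × 0.414 L ÷ 1000 = 4.11 mg
gellan gum: 14.6 g/L × 0.414 L = 6.04 g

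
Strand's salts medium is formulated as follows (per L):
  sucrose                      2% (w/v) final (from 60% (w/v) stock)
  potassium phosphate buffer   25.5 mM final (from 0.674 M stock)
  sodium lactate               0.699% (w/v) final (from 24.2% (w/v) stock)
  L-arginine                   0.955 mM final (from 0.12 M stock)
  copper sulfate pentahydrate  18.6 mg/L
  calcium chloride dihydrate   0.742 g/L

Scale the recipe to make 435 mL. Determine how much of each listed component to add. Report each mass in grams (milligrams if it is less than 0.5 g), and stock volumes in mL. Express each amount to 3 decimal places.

Scale factor relative to 1 L: 0.435.
sucrose: dilute stock: 2% ÷ 60% × 435 mL = 14.500 mL
potassium phosphate buffer: V = C2·V2/C1 = 25.5 mM × 435 mL ÷ 674 mM = 16.458 mL
sodium lactate: dilute stock: 0.699% ÷ 24.2% × 435 mL = 12.565 mL
L-arginine: V = C2·V2/C1 = 0.955 mM × 435 mL ÷ 120 mM = 3.462 mL
copper sulfate pentahydrate: 18.6 mg/L × 0.435 L = 8.091 mg
calcium chloride dihydrate: 0.742 g/L × 0.435 L = 0.32277 g = 322.770 mg

sucrose 14.500 mL; potassium phosphate buffer 16.458 mL; sodium lactate 12.565 mL; L-arginine 3.462 mL; copper sulfate pentahydrate 8.091 mg; calcium chloride dihydrate 322.770 mg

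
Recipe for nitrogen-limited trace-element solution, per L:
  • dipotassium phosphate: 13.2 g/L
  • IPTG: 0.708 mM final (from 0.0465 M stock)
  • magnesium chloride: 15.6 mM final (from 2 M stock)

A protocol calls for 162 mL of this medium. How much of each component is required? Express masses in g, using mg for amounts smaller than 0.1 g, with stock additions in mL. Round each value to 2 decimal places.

Working volume: 162 mL = 0.162 L.
dipotassium phosphate: 13.2 g/L × 0.162 L = 2.14 g
IPTG: dilute stock: 0.708 mM × 162 mL ÷ 46.5 mM = 2.47 mL
magnesium chloride: V = C2·V2/C1 = 15.6 mM × 162 mL ÷ 2000 mM = 1.26 mL

dipotassium phosphate 2.14 g; IPTG 2.47 mL; magnesium chloride 1.26 mL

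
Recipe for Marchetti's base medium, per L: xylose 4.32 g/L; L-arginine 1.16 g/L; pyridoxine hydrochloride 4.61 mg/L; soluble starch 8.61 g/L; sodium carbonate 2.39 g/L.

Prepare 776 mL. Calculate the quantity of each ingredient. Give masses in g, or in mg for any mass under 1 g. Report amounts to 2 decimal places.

Scale factor relative to 1 L: 0.776.
xylose: 4.32 g/L × 0.776 L = 3.35 g
L-arginine: 1.16 g/L × 0.776 L = 0.90016 g = 900.16 mg
pyridoxine hydrochloride: 4.61 mg/L × 0.776 L = 3.58 mg
soluble starch: 8.61 g/L × 0.776 L = 6.68 g
sodium carbonate: 2.39 g/L × 0.776 L = 1.85 g

xylose 3.35 g; L-arginine 900.16 mg; pyridoxine hydrochloride 3.58 mg; soluble starch 6.68 g; sodium carbonate 1.85 g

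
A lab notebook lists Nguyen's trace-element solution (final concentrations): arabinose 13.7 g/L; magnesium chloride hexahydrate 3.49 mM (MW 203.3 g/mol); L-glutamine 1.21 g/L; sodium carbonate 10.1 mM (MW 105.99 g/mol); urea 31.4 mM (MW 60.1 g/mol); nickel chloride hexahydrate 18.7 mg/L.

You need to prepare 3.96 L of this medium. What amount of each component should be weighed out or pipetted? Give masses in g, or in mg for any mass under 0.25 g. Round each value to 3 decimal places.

Scale factor relative to 1 L: 3.96.
arabinose: 13.7 g/L × 3.96 L = 54.252 g
magnesium chloride hexahydrate: 3.49 mmol/L × 203.3 g/mol × 3.96 L ÷ 1000 = 2.810 g
L-glutamine: 1.21 g/L × 3.96 L = 4.792 g
sodium carbonate: 10.1 mmol/L × 105.99 g/mol × 3.96 L ÷ 1000 = 4.239 g
urea: 31.4 mmol/L × 60.1 g/mol × 3.96 L ÷ 1000 = 7.473 g
nickel chloride hexahydrate: 18.7 mg/L × 3.96 L = 74.052 mg

arabinose 54.252 g; magnesium chloride hexahydrate 2.810 g; L-glutamine 4.792 g; sodium carbonate 4.239 g; urea 7.473 g; nickel chloride hexahydrate 74.052 mg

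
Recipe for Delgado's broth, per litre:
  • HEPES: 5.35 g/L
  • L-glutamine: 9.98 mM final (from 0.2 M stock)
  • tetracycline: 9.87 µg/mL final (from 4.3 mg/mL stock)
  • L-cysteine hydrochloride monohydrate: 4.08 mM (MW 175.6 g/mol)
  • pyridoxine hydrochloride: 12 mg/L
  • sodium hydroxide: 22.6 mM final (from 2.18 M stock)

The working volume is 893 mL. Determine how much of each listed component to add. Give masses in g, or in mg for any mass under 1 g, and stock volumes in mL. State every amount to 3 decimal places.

Target volume = 893 mL = 0.893 L.
HEPES: 5.35 g/L × 0.893 L = 4.778 g
L-glutamine: dilute stock: 9.98 mM × 893 mL ÷ 200 mM = 44.561 mL
tetracycline: C1V1 = C2V2 → 9.87 µg/mL × 893 mL ÷ 4300 µg/mL = 2.050 mL
L-cysteine hydrochloride monohydrate: 4.08 mmol/L × 175.6 mg/mmol × 0.893 L = 639.788 mg
pyridoxine hydrochloride: 12 mg/L × 0.893 L = 10.716 mg
sodium hydroxide: C1V1 = C2V2 → 22.6 mM × 893 mL ÷ 2180 mM = 9.258 mL

HEPES 4.778 g; L-glutamine 44.561 mL; tetracycline 2.050 mL; L-cysteine hydrochloride monohydrate 639.788 mg; pyridoxine hydrochloride 10.716 mg; sodium hydroxide 9.258 mL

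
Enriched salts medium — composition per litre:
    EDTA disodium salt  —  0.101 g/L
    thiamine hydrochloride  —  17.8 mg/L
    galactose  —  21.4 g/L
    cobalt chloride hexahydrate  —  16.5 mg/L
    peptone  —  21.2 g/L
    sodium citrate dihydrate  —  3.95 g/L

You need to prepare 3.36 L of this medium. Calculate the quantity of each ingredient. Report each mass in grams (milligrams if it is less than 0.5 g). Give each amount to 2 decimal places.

EDTA disodium salt 339.36 mg; thiamine hydrochloride 59.81 mg; galactose 71.90 g; cobalt chloride hexahydrate 55.44 mg; peptone 71.23 g; sodium citrate dihydrate 13.27 g

Scale factor relative to 1 L: 3.36.
EDTA disodium salt: 0.101 g/L × 3.36 L = 0.33936 g = 339.36 mg
thiamine hydrochloride: 17.8 mg/L × 3.36 L = 59.81 mg
galactose: 21.4 g/L × 3.36 L = 71.90 g
cobalt chloride hexahydrate: 16.5 mg/L × 3.36 L = 55.44 mg
peptone: 21.2 g/L × 3.36 L = 71.23 g
sodium citrate dihydrate: 3.95 g/L × 3.36 L = 13.27 g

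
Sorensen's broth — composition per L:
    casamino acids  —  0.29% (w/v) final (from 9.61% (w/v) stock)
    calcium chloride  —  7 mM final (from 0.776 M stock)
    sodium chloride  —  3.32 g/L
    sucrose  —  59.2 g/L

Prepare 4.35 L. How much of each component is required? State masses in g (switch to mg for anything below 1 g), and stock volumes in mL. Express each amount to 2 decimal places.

casamino acids 131.27 mL; calcium chloride 39.24 mL; sodium chloride 14.44 g; sucrose 257.52 g

Scale factor relative to 1 L: 4.35.
casamino acids: V = C2·V2/C1 = 0.29% ÷ 9.61% × 4350 mL = 131.27 mL
calcium chloride: V = C2·V2/C1 = 7 mM × 4350 mL ÷ 776 mM = 39.24 mL
sodium chloride: 3.32 g/L × 4.35 L = 14.44 g
sucrose: 59.2 g/L × 4.35 L = 257.52 g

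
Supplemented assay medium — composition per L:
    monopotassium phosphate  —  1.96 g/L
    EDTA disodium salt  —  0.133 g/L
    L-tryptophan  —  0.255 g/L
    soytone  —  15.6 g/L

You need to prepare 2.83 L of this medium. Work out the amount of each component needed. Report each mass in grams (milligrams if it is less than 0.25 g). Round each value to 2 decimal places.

monopotassium phosphate 5.55 g; EDTA disodium salt 0.38 g; L-tryptophan 0.72 g; soytone 44.15 g

Working volume: 2.83 L.
monopotassium phosphate: 1.96 g/L × 2.83 L = 5.55 g
EDTA disodium salt: 0.133 g/L × 2.83 L = 0.38 g
L-tryptophan: 0.255 g/L × 2.83 L = 0.72 g
soytone: 15.6 g/L × 2.83 L = 44.15 g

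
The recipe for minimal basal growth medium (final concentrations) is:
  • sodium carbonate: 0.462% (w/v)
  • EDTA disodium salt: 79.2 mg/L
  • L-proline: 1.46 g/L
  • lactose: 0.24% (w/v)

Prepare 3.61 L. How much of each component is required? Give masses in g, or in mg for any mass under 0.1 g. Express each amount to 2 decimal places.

sodium carbonate 16.68 g; EDTA disodium salt 0.29 g; L-proline 5.27 g; lactose 8.66 g

Scale factor relative to 1 L: 3.61.
sodium carbonate: 0.462% w/v = 4.62 g/L → 4.62 × 3.61 L = 16.68 g
EDTA disodium salt: 79.2 mg/L × 3.61 L = 285.912 mg = 0.29 g
L-proline: 1.46 g/L × 3.61 L = 5.27 g
lactose: 0.24% w/v = 2.4 g/L → 2.4 × 3.61 L = 8.66 g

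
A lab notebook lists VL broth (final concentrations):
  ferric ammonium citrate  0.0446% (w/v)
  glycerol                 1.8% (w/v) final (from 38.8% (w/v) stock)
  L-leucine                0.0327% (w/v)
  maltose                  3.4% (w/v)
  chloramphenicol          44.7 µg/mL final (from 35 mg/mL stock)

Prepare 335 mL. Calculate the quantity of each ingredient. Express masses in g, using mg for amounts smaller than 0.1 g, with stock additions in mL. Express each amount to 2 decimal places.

Scale factor relative to 1 L: 0.335.
ferric ammonium citrate: 0.0446 g per 100 mL × 335 mL ÷ 100 = 0.15 g
glycerol: V = C2·V2/C1 = 1.8% ÷ 38.8% × 335 mL = 15.54 mL
L-leucine: 0.0327% w/v = 0.327 g/L → 0.327 × 0.335 L = 0.11 g
maltose: 3.4% w/v = 34 g/L → 34 × 0.335 L = 11.39 g
chloramphenicol: dilute stock: 44.7 µg/mL × 335 mL ÷ 35000 µg/mL = 0.43 mL

ferric ammonium citrate 0.15 g; glycerol 15.54 mL; L-leucine 0.11 g; maltose 11.39 g; chloramphenicol 0.43 mL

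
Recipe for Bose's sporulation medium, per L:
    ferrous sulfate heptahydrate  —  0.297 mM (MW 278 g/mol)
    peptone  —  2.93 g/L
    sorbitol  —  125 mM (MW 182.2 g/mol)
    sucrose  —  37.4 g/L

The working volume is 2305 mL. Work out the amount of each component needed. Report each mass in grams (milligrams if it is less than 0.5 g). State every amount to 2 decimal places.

ferrous sulfate heptahydrate 190.31 mg; peptone 6.75 g; sorbitol 52.50 g; sucrose 86.21 g

Target volume = 2305 mL = 2.305 L.
ferrous sulfate heptahydrate: 0.297 mmol/L × 278 mg/mmol × 2.305 L = 190.31 mg
peptone: 2.93 g/L × 2.305 L = 6.75 g
sorbitol: 125 mmol/L × 182.2 g/mol × 2.305 L ÷ 1000 = 52.50 g
sucrose: 37.4 g/L × 2.305 L = 86.21 g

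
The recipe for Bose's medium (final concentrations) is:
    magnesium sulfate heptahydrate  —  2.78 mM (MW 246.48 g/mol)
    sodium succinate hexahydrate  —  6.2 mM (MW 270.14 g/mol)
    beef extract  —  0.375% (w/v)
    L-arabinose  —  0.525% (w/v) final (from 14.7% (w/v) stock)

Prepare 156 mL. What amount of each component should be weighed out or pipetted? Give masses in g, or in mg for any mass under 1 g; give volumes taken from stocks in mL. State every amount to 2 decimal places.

magnesium sulfate heptahydrate 106.89 mg; sodium succinate hexahydrate 261.28 mg; beef extract 585.00 mg; L-arabinose 5.57 mL

Working volume: 156 mL = 0.156 L.
magnesium sulfate heptahydrate: 2.78 mmol/L × 246.48 mg/mmol × 0.156 L = 106.89 mg
sodium succinate hexahydrate: 6.2 mmol/L × 270.14 mg/mmol × 0.156 L = 261.28 mg
beef extract: 0.375% w/v = 3.75 g/L → 3.75 × 0.156 L = 0.585 g = 585.00 mg
L-arabinose: dilute stock: 0.525% ÷ 14.7% × 156 mL = 5.57 mL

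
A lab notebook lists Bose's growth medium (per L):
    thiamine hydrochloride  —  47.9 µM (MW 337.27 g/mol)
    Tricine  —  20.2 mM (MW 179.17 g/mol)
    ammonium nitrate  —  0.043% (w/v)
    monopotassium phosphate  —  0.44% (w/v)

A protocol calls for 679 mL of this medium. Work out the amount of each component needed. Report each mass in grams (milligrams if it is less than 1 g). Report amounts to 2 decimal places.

Target volume = 679 mL = 0.679 L.
thiamine hydrochloride: 47.9 µmol/L × 337.27 g/mol × 0.679 L ÷ 1000 = 10.97 mg
Tricine: 20.2 mmol/L × 179.17 g/mol × 0.679 L ÷ 1000 = 2.46 g
ammonium nitrate: 0.043% w/v = 0.43 g/L → 0.43 × 0.679 L = 0.29197 g = 291.97 mg
monopotassium phosphate: 0.44 g per 100 mL × 679 mL ÷ 100 = 2.99 g

thiamine hydrochloride 10.97 mg; Tricine 2.46 g; ammonium nitrate 291.97 mg; monopotassium phosphate 2.99 g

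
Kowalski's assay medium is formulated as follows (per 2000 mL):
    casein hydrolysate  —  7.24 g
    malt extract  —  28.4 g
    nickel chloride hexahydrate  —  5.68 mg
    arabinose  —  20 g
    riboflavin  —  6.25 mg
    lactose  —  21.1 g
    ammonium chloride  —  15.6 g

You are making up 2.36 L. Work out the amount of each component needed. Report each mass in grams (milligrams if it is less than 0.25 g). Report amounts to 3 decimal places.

casein hydrolysate 8.543 g; malt extract 33.512 g; nickel chloride hexahydrate 6.702 mg; arabinose 23.600 g; riboflavin 7.375 mg; lactose 24.898 g; ammonium chloride 18.408 g

Ratio of target to recipe volume: 2360 / 2000 = 1.18.
casein hydrolysate: 7.24 g × (2360 mL / 2000 mL) = 8.543 g
malt extract: 28.4 g × (2360 mL / 2000 mL) = 33.512 g
nickel chloride hexahydrate: 5.68 mg × (2360 mL / 2000 mL) = 6.702 mg
arabinose: 20 g × (2360 mL / 2000 mL) = 23.600 g
riboflavin: 6.25 mg × (2360 mL / 2000 mL) = 7.375 mg
lactose: 21.1 g × (2360 mL / 2000 mL) = 24.898 g
ammonium chloride: 15.6 g × (2360 mL / 2000 mL) = 18.408 g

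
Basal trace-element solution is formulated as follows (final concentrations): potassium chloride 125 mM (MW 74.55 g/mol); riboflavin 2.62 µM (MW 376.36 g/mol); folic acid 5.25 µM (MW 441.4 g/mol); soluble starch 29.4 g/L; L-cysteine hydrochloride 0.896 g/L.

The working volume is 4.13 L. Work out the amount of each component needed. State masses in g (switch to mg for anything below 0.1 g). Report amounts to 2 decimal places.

potassium chloride 38.49 g; riboflavin 4.07 mg; folic acid 9.57 mg; soluble starch 121.42 g; L-cysteine hydrochloride 3.70 g

Scale factor relative to 1 L: 4.13.
potassium chloride: 125 mmol/L × 74.55 g/mol × 4.13 L ÷ 1000 = 38.49 g
riboflavin: 2.62 µmol/L × 376.36 g/mol × 4.13 L ÷ 1000 = 4.07 mg
folic acid: 5.25 µmol/L × 441.4 g/mol × 4.13 L ÷ 1000 = 9.57 mg
soluble starch: 29.4 g/L × 4.13 L = 121.42 g
L-cysteine hydrochloride: 0.896 g/L × 4.13 L = 3.70 g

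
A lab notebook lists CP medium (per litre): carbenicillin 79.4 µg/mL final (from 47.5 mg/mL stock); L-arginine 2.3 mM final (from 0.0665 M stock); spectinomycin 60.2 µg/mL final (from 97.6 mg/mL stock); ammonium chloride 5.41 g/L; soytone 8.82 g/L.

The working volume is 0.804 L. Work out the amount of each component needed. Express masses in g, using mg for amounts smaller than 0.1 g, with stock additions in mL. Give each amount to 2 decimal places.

carbenicillin 1.34 mL; L-arginine 27.81 mL; spectinomycin 0.50 mL; ammonium chloride 4.35 g; soytone 7.09 g

Scale factor relative to 1 L: 0.804.
carbenicillin: V = C2·V2/C1 = 79.4 µg/mL × 804 mL ÷ 47500 µg/mL = 1.34 mL
L-arginine: C1V1 = C2V2 → 2.3 mM × 804 mL ÷ 66.5 mM = 27.81 mL
spectinomycin: dilute stock: 60.2 µg/mL × 804 mL ÷ 97600 µg/mL = 0.50 mL
ammonium chloride: 5.41 g/L × 0.804 L = 4.35 g
soytone: 8.82 g/L × 0.804 L = 7.09 g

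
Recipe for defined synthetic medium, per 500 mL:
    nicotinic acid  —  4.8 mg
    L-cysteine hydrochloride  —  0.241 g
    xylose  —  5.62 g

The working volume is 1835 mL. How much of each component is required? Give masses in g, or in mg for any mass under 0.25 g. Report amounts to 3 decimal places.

Ratio of target to recipe volume: 1835 / 500 = 3.67.
nicotinic acid: 4.8 mg × (1835 mL / 500 mL) = 17.616 mg
L-cysteine hydrochloride: 0.241 g × (1835 mL / 500 mL) = 0.884 g
xylose: 5.62 g × (1835 mL / 500 mL) = 20.625 g

nicotinic acid 17.616 mg; L-cysteine hydrochloride 0.884 g; xylose 20.625 g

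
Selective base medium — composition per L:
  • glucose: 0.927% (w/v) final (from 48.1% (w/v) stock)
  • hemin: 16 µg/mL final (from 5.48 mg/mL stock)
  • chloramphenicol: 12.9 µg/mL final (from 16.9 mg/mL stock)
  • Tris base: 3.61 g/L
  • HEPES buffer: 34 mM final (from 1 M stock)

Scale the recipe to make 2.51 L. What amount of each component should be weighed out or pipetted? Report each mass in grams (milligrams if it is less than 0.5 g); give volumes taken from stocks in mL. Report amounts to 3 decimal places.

glucose 48.374 mL; hemin 7.328 mL; chloramphenicol 1.916 mL; Tris base 9.061 g; HEPES buffer 85.340 mL

Working volume: 2.51 L.
glucose: V = C2·V2/C1 = 0.927% ÷ 48.1% × 2510 mL = 48.374 mL
hemin: C1V1 = C2V2 → 16 µg/mL × 2510 mL ÷ 5480 µg/mL = 7.328 mL
chloramphenicol: dilute stock: 12.9 µg/mL × 2510 mL ÷ 16900 µg/mL = 1.916 mL
Tris base: 3.61 g/L × 2.51 L = 9.061 g
HEPES buffer: C1V1 = C2V2 → 34 mM × 2510 mL ÷ 1000 mM = 85.340 mL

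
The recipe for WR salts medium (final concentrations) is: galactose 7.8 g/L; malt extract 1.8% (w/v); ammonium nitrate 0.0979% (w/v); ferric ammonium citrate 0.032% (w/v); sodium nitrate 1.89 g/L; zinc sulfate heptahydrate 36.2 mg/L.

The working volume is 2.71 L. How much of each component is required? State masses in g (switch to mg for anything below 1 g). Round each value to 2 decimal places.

Working volume: 2.71 L.
galactose: 7.8 g/L × 2.71 L = 21.14 g
malt extract: 1.8% w/v = 18 g/L → 18 × 2.71 L = 48.78 g
ammonium nitrate: 0.0979% w/v = 0.979 g/L → 0.979 × 2.71 L = 2.65 g
ferric ammonium citrate: 0.032 g per 100 mL × 2710 mL ÷ 100 = 0.8672 g = 867.20 mg
sodium nitrate: 1.89 g/L × 2.71 L = 5.12 g
zinc sulfate heptahydrate: 36.2 mg/L × 2.71 L = 98.10 mg

galactose 21.14 g; malt extract 48.78 g; ammonium nitrate 2.65 g; ferric ammonium citrate 867.20 mg; sodium nitrate 5.12 g; zinc sulfate heptahydrate 98.10 mg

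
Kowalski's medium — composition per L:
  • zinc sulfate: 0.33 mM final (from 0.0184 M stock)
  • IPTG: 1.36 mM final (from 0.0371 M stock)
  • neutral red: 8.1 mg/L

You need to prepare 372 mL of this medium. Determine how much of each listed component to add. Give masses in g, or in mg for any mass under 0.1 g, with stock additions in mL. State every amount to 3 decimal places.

Target volume = 372 mL = 0.372 L.
zinc sulfate: V = C2·V2/C1 = 0.33 mM × 372 mL ÷ 18.4 mM = 6.672 mL
IPTG: V = C2·V2/C1 = 1.36 mM × 372 mL ÷ 37.1 mM = 13.637 mL
neutral red: 8.1 mg/L × 0.372 L = 3.013 mg

zinc sulfate 6.672 mL; IPTG 13.637 mL; neutral red 3.013 mg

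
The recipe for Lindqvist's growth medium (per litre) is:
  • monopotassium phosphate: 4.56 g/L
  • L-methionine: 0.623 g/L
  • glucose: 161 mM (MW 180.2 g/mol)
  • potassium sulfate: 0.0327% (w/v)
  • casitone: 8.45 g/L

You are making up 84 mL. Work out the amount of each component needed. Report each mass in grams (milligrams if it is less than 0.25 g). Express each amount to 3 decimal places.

Target volume = 84 mL = 0.084 L.
monopotassium phosphate: 4.56 g/L × 0.084 L = 0.383 g
L-methionine: 0.623 g/L × 0.084 L = 0.052332 g = 52.332 mg
glucose: 161 mmol/L × 180.2 g/mol × 0.084 L ÷ 1000 = 2.437 g
potassium sulfate: 0.0327 g per 100 mL × 84 mL ÷ 100 = 0.027468 g = 27.468 mg
casitone: 8.45 g/L × 0.084 L = 0.710 g

monopotassium phosphate 0.383 g; L-methionine 52.332 mg; glucose 2.437 g; potassium sulfate 27.468 mg; casitone 0.710 g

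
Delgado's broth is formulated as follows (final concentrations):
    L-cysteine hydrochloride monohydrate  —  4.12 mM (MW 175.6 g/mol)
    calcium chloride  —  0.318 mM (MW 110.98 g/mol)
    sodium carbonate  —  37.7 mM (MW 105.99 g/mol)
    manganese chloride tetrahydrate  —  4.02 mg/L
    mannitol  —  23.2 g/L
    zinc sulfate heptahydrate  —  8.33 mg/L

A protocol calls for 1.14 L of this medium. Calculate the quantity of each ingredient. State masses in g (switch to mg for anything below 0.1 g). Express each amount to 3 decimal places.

Scale factor relative to 1 L: 1.14.
L-cysteine hydrochloride monohydrate: 4.12 mmol/L × 175.6 g/mol × 1.14 L ÷ 1000 = 0.825 g
calcium chloride: 0.318 mmol/L × 110.98 mg/mmol × 1.14 L = 40.232 mg
sodium carbonate: 37.7 mmol/L × 105.99 g/mol × 1.14 L ÷ 1000 = 4.555 g
manganese chloride tetrahydrate: 4.02 mg/L × 1.14 L = 4.583 mg
mannitol: 23.2 g/L × 1.14 L = 26.448 g
zinc sulfate heptahydrate: 8.33 mg/L × 1.14 L = 9.496 mg

L-cysteine hydrochloride monohydrate 0.825 g; calcium chloride 40.232 mg; sodium carbonate 4.555 g; manganese chloride tetrahydrate 4.583 mg; mannitol 26.448 g; zinc sulfate heptahydrate 9.496 mg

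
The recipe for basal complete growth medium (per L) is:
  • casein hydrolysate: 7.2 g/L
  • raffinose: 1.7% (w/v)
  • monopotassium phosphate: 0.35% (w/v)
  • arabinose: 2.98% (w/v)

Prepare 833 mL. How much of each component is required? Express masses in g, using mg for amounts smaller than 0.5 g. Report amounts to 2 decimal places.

casein hydrolysate 6.00 g; raffinose 14.16 g; monopotassium phosphate 2.92 g; arabinose 24.82 g

Scale factor relative to 1 L: 0.833.
casein hydrolysate: 7.2 g/L × 0.833 L = 6.00 g
raffinose: 1.7% w/v = 17 g/L → 17 × 0.833 L = 14.16 g
monopotassium phosphate: 0.35 g per 100 mL × 833 mL ÷ 100 = 2.92 g
arabinose: 2.98% w/v = 29.8 g/L → 29.8 × 0.833 L = 24.82 g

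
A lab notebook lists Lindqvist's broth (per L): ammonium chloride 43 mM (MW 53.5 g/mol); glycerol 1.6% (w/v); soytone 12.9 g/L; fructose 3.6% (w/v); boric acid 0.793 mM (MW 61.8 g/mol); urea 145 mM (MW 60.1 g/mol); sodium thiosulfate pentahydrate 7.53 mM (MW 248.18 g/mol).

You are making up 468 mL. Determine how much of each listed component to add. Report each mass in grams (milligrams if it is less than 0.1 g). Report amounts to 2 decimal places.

Target volume = 468 mL = 0.468 L.
ammonium chloride: 43 mmol/L × 53.5 g/mol × 0.468 L ÷ 1000 = 1.08 g
glycerol: 1.6% w/v = 16 g/L → 16 × 0.468 L = 7.49 g
soytone: 12.9 g/L × 0.468 L = 6.04 g
fructose: 3.6 g per 100 mL × 468 mL ÷ 100 = 16.85 g
boric acid: 0.793 mmol/L × 61.8 mg/mmol × 0.468 L = 22.94 mg
urea: 145 mmol/L × 60.1 g/mol × 0.468 L ÷ 1000 = 4.08 g
sodium thiosulfate pentahydrate: 7.53 mmol/L × 248.18 g/mol × 0.468 L ÷ 1000 = 0.87 g

ammonium chloride 1.08 g; glycerol 7.49 g; soytone 6.04 g; fructose 16.85 g; boric acid 22.94 mg; urea 4.08 g; sodium thiosulfate pentahydrate 0.87 g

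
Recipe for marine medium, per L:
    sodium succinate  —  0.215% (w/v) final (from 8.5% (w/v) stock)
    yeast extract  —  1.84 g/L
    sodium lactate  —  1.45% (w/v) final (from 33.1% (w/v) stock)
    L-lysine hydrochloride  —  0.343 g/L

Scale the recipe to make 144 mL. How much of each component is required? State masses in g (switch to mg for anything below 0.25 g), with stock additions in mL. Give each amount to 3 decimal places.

Target volume = 144 mL = 0.144 L.
sodium succinate: dilute stock: 0.215% ÷ 8.5% × 144 mL = 3.642 mL
yeast extract: 1.84 g/L × 0.144 L = 0.265 g
sodium lactate: dilute stock: 1.45% ÷ 33.1% × 144 mL = 6.308 mL
L-lysine hydrochloride: 0.343 g/L × 0.144 L = 0.049392 g = 49.392 mg

sodium succinate 3.642 mL; yeast extract 0.265 g; sodium lactate 6.308 mL; L-lysine hydrochloride 49.392 mg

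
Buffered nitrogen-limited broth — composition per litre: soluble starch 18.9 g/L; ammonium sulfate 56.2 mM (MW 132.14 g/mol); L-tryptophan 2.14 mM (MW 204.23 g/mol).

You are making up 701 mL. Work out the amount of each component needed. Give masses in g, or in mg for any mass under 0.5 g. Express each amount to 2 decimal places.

soluble starch 13.25 g; ammonium sulfate 5.21 g; L-tryptophan 306.37 mg

Target volume = 701 mL = 0.701 L.
soluble starch: 18.9 g/L × 0.701 L = 13.25 g
ammonium sulfate: 56.2 mmol/L × 132.14 g/mol × 0.701 L ÷ 1000 = 5.21 g
L-tryptophan: 2.14 mmol/L × 204.23 mg/mmol × 0.701 L = 306.37 mg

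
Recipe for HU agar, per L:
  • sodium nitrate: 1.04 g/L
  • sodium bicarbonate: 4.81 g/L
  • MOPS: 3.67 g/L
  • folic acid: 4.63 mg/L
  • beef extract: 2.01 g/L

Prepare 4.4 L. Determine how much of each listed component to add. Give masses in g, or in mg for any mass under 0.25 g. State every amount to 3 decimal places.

Scale factor relative to 1 L: 4.4.
sodium nitrate: 1.04 g/L × 4.4 L = 4.576 g
sodium bicarbonate: 4.81 g/L × 4.4 L = 21.164 g
MOPS: 3.67 g/L × 4.4 L = 16.148 g
folic acid: 4.63 mg/L × 4.4 L = 20.372 mg
beef extract: 2.01 g/L × 4.4 L = 8.844 g

sodium nitrate 4.576 g; sodium bicarbonate 21.164 g; MOPS 16.148 g; folic acid 20.372 mg; beef extract 8.844 g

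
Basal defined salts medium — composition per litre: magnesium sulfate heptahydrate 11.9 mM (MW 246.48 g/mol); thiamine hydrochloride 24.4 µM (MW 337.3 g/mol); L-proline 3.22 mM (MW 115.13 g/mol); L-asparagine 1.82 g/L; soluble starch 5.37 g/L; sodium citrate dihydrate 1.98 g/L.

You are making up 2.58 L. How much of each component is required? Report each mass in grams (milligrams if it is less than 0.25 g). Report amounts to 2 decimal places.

Scale factor relative to 1 L: 2.58.
magnesium sulfate heptahydrate: 11.9 mmol/L × 246.48 g/mol × 2.58 L ÷ 1000 = 7.57 g
thiamine hydrochloride: 24.4 µmol/L × 337.3 g/mol × 2.58 L ÷ 1000 = 21.23 mg
L-proline: 3.22 mmol/L × 115.13 g/mol × 2.58 L ÷ 1000 = 0.96 g
L-asparagine: 1.82 g/L × 2.58 L = 4.70 g
soluble starch: 5.37 g/L × 2.58 L = 13.85 g
sodium citrate dihydrate: 1.98 g/L × 2.58 L = 5.11 g

magnesium sulfate heptahydrate 7.57 g; thiamine hydrochloride 21.23 mg; L-proline 0.96 g; L-asparagine 4.70 g; soluble starch 13.85 g; sodium citrate dihydrate 5.11 g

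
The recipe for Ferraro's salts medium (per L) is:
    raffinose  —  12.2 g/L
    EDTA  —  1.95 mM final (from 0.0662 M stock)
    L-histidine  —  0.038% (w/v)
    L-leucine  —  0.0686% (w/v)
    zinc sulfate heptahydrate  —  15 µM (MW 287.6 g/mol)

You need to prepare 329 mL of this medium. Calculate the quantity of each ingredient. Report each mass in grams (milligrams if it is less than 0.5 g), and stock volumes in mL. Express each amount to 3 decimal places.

Target volume = 329 mL = 0.329 L.
raffinose: 12.2 g/L × 0.329 L = 4.014 g
EDTA: C1V1 = C2V2 → 1.95 mM × 329 mL ÷ 66.2 mM = 9.691 mL
L-histidine: 0.038 g per 100 mL × 329 mL ÷ 100 = 0.12502 g = 125.020 mg
L-leucine: 0.0686% w/v = 0.686 g/L → 0.686 × 0.329 L = 0.225694 g = 225.694 mg
zinc sulfate heptahydrate: 15 µmol/L × 287.6 g/mol × 0.329 L ÷ 1000 = 1.419 mg

raffinose 4.014 g; EDTA 9.691 mL; L-histidine 125.020 mg; L-leucine 225.694 mg; zinc sulfate heptahydrate 1.419 mg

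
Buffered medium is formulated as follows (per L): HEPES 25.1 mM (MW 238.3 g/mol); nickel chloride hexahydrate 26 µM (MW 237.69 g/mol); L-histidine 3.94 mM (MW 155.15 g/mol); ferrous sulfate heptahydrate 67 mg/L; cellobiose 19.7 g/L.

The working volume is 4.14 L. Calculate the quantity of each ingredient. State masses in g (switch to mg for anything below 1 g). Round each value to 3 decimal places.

HEPES 24.763 g; nickel chloride hexahydrate 25.585 mg; L-histidine 2.531 g; ferrous sulfate heptahydrate 277.380 mg; cellobiose 81.558 g

Working volume: 4.14 L.
HEPES: 25.1 mmol/L × 238.3 g/mol × 4.14 L ÷ 1000 = 24.763 g
nickel chloride hexahydrate: 26 µmol/L × 237.69 g/mol × 4.14 L ÷ 1000 = 25.585 mg
L-histidine: 3.94 mmol/L × 155.15 g/mol × 4.14 L ÷ 1000 = 2.531 g
ferrous sulfate heptahydrate: 67 mg/L × 4.14 L = 277.380 mg
cellobiose: 19.7 g/L × 4.14 L = 81.558 g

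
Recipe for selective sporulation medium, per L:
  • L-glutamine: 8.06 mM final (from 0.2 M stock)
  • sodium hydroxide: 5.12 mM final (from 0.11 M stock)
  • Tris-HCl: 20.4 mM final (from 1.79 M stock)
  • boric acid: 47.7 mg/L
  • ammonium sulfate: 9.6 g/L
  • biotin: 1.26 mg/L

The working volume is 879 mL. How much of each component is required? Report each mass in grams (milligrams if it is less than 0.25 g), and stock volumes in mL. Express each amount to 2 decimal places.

Scale factor relative to 1 L: 0.879.
L-glutamine: V = C2·V2/C1 = 8.06 mM × 879 mL ÷ 200 mM = 35.42 mL
sodium hydroxide: C1V1 = C2V2 → 5.12 mM × 879 mL ÷ 110 mM = 40.91 mL
Tris-HCl: dilute stock: 20.4 mM × 879 mL ÷ 1790 mM = 10.02 mL
boric acid: 47.7 mg/L × 0.879 L = 41.93 mg
ammonium sulfate: 9.6 g/L × 0.879 L = 8.44 g
biotin: 1.26 mg/L × 0.879 L = 1.11 mg

L-glutamine 35.42 mL; sodium hydroxide 40.91 mL; Tris-HCl 10.02 mL; boric acid 41.93 mg; ammonium sulfate 8.44 g; biotin 1.11 mg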